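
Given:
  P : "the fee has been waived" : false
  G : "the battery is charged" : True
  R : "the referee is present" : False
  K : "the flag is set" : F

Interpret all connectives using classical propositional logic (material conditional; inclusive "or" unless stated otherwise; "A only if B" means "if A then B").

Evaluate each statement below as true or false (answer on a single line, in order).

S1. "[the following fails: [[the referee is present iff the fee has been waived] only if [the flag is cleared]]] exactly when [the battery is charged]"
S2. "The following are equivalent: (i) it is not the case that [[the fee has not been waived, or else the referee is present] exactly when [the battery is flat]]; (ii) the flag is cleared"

S1: In symbols: not ((R iff P) -> not K) iff G

R iff P = False iff False = True
not K = not False = True
(R iff P) -> not K = True -> True = True
not ((R iff P) -> not K) = not True = False
not ((R iff P) -> not K) iff G = False iff True = False
Hence S1 is false.

S2: Formalization: not ((not P or R) iff not G) iff not K

not P = not False = True
not P or R = True or False = True
not G = not True = False
(not P or R) iff not G = True iff False = False
not ((not P or R) iff not G) = not False = True
not K = not False = True
not ((not P or R) iff not G) iff not K = True iff True = True
Thus S2 is true.

S1 false; S2 true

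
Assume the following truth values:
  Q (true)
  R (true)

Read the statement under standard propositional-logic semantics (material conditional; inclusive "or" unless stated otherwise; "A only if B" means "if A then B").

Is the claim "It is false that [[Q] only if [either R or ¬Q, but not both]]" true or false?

This is ~(Q -> (R xor ~Q)).

~Q = ~T = F
R xor ~Q = T xor F = T
Q -> (R xor ~Q) = T -> T = T
~(Q -> (R xor ~Q)) = ~T = F

The statement is false.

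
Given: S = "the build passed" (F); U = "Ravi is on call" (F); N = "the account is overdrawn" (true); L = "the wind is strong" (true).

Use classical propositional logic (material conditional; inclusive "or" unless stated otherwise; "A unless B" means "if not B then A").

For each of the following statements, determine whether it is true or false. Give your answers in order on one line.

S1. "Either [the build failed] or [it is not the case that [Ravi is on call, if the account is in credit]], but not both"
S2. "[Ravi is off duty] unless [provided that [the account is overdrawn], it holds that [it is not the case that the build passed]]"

S1: In symbols: ~S xor ~(~N -> U)

~S = ~F = T
~N = ~T = F
~N -> U = F -> F = T
~(~N -> U) = ~T = F
~S xor ~(~N -> U) = T xor F = T
Hence S1 is true.

S2: Formalization: ~U | (N -> ~S)

~U = ~F = T
~S = ~F = T
N -> ~S = T -> T = T
~U | (N -> ~S) = T | T = T
Thus S2 is true.

S1 true; S2 true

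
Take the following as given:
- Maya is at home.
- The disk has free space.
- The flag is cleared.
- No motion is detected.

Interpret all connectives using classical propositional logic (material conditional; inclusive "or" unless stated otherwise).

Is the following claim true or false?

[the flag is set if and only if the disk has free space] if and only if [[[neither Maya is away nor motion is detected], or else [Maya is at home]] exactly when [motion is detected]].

The statement is true.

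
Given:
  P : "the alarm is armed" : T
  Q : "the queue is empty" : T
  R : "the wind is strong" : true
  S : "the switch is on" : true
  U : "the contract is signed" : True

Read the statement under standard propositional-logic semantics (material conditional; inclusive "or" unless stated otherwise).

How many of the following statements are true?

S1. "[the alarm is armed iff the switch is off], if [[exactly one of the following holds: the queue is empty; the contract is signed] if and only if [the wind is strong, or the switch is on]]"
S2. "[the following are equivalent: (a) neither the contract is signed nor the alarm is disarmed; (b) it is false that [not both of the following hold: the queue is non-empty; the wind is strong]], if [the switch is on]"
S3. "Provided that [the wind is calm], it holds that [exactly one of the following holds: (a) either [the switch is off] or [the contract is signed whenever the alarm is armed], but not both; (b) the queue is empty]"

3

S1: Formalization: ((Q ⊕ U) ↔ (R ∨ S)) → (P ↔ ¬S)

Q ⊕ U = T ⊕ T = F
R ∨ S = T ∨ T = T
(Q ⊕ U) ↔ (R ∨ S) = F ↔ T = F
¬S = ¬T = F
P ↔ ¬S = T ↔ F = F
((Q ⊕ U) ↔ (R ∨ S)) → (P ↔ ¬S) = F → F = T
So S1 is true.

S2: This is S → ((U ↓ ¬P) ↔ ¬(¬Q ↑ R)).

¬P = ¬T = F
U ↓ ¬P = T ↓ F = F
¬Q = ¬T = F
¬Q ↑ R = F ↑ T = T
¬(¬Q ↑ R) = ¬T = F
(U ↓ ¬P) ↔ ¬(¬Q ↑ R) = F ↔ F = T
S → ((U ↓ ¬P) ↔ ¬(¬Q ↑ R)) = T → T = T
So S2 is true.

S3: Parsed as ¬R → ((¬S ⊕ (P → U)) ⊕ Q)

¬R = ¬T = F
¬S = ¬T = F
P → U = T → T = T
¬S ⊕ (P → U) = F ⊕ T = T
(¬S ⊕ (P → U)) ⊕ Q = T ⊕ T = F
¬R → ((¬S ⊕ (P → U)) ⊕ Q) = F → F = T
Thus S3 is true.

True statements: 3 (S1, S2, S3).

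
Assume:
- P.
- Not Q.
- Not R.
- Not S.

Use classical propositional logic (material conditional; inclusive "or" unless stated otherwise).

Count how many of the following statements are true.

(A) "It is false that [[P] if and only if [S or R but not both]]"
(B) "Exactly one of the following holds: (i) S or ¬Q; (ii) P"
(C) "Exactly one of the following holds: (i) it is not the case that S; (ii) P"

1

(A): Formalization: ~(P <-> (S xor R))

S xor R = F xor F = F
P <-> (S xor R) = T <-> F = F
~(P <-> (S xor R)) = ~F = T
Thus (A) is true.

(B): In symbols: (S | ~Q) xor P

~Q = ~F = T
S | ~Q = F | T = T
(S | ~Q) xor P = T xor T = F
So (B) is false.

(C): Parsed as ~S xor P

~S = ~F = T
~S xor P = T xor T = F
Hence (C) is false.

Count: 1.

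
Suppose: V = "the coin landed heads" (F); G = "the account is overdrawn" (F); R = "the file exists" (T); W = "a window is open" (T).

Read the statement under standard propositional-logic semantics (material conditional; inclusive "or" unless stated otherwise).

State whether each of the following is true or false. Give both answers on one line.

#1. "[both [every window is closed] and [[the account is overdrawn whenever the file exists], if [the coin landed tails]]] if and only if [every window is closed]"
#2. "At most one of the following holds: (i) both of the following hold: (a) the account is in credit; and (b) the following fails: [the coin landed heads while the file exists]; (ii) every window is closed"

#1: Formalization: (~W & (~V -> (R -> G))) <-> ~W

~W = ~T = F
~V = ~F = T
R -> G = T -> F = F
~V -> (R -> G) = T -> F = F
~W & (~V -> (R -> G)) = F & F = F
~W = ~T = F
(~W & (~V -> (R -> G))) <-> ~W = F <-> F = T
Thus #1 is true.

#2: In symbols: (~G & ~(V & R)) nand ~W

~G = ~F = T
V & R = F & T = F
~(V & R) = ~F = T
~G & ~(V & R) = T & T = T
~W = ~T = F
(~G & ~(V & R)) nand ~W = T nand F = T
Thus #2 is true.

#1 true, #2 true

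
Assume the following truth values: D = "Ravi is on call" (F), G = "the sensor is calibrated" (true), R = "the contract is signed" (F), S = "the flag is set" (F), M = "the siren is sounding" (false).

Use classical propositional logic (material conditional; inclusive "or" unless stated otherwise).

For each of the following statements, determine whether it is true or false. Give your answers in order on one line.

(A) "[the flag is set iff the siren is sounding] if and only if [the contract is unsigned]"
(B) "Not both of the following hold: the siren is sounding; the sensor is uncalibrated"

(A) T; (B) T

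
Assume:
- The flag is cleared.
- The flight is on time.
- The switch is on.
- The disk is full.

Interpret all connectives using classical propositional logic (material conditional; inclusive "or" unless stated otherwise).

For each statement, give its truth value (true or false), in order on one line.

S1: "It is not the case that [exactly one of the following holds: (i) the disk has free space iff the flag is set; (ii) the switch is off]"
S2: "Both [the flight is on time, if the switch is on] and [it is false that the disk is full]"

S1 false / S2 false

Let S = "the disk is full" (T), P = "the flag is set" (F), R = "the switch is on" (T), Q = "the flight is delayed" (F).

S1: Parsed as ¬((¬S ↔ P) ⊕ ¬R)

¬S = ¬T = F
¬S ↔ P = F ↔ F = T
¬R = ¬T = F
(¬S ↔ P) ⊕ ¬R = T ⊕ F = T
¬((¬S ↔ P) ⊕ ¬R) = ¬T = F
So S1 is false.

S2: This is (R → ¬Q) ∧ ¬S.

¬Q = ¬F = T
R → ¬Q = T → T = T
¬S = ¬T = F
(R → ¬Q) ∧ ¬S = T ∧ F = F
So S2 is false.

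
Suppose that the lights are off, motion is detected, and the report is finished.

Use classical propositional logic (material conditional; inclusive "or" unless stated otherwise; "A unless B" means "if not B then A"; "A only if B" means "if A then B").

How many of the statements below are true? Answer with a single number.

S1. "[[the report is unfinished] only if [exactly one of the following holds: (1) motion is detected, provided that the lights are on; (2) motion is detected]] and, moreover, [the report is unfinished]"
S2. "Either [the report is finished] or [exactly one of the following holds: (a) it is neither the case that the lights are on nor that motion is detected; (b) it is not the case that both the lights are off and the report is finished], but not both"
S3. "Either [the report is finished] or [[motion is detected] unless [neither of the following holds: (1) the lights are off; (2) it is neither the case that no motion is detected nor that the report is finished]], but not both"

Let P = "the report is finished" (T), N = "the lights are on" (F), Q = "motion is detected" (T).

S1: Parsed as (¬P → ((N → Q) ⊕ Q)) ∧ ¬P

¬P = ¬T = F
N → Q = F → T = T
(N → Q) ⊕ Q = T ⊕ T = F
¬P → ((N → Q) ⊕ Q) = F → F = T
¬P = ¬T = F
(¬P → ((N → Q) ⊕ Q)) ∧ ¬P = T ∧ F = F
Hence S1 is false.

S2: Formalization: P ⊕ ((N ↓ Q) ⊕ (¬N ↑ P))

N ↓ Q = F ↓ T = F
¬N = ¬F = T
¬N ↑ P = T ↑ T = F
(N ↓ Q) ⊕ (¬N ↑ P) = F ⊕ F = F
P ⊕ ((N ↓ Q) ⊕ (¬N ↑ P)) = T ⊕ F = T
So S2 is true.

S3: In symbols: P ⊕ (Q ∨ (¬N ↓ (¬Q ↓ P)))

¬N = ¬F = T
¬Q = ¬T = F
¬Q ↓ P = F ↓ T = F
¬N ↓ (¬Q ↓ P) = T ↓ F = F
Q ∨ (¬N ↓ (¬Q ↓ P)) = T ∨ F = T
P ⊕ (Q ∨ (¬N ↓ (¬Q ↓ P))) = T ⊕ T = F
So S3 is false.

True statements: 1 (S2).

1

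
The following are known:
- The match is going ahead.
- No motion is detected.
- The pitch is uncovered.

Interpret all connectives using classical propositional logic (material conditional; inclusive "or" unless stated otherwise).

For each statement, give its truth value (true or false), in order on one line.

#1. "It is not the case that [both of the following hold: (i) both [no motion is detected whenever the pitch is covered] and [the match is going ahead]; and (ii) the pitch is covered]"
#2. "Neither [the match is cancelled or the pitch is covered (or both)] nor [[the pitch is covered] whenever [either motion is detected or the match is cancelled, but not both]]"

#1 true, #2 false

Let R = "the pitch is covered" (F), Q = "motion is detected" (F), P = "the match is cancelled" (F).

#1: Parsed as ¬(((R → ¬Q) ∧ ¬P) ∧ R)

¬Q = ¬F = T
R → ¬Q = F → T = T
¬P = ¬F = T
(R → ¬Q) ∧ ¬P = T ∧ T = T
((R → ¬Q) ∧ ¬P) ∧ R = T ∧ F = F
¬(((R → ¬Q) ∧ ¬P) ∧ R) = ¬F = T
Thus #1 is true.

#2: This is (P ∨ R) ↓ ((Q ⊕ P) → R).

P ∨ R = F ∨ F = F
Q ⊕ P = F ⊕ F = F
(Q ⊕ P) → R = F → F = T
(P ∨ R) ↓ ((Q ⊕ P) → R) = F ↓ T = F
So #2 is false.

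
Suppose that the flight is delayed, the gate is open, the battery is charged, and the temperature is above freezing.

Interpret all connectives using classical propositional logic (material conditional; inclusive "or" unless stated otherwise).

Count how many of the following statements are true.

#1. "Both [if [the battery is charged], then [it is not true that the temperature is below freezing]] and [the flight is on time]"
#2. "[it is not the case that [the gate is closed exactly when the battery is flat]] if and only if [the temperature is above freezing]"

Let R = "the battery is charged" (T), S = "the temperature is below freezing" (F), P = "the flight is delayed" (T), Q = "the gate is open" (T).

#1: In symbols: (R -> ~S) & ~P

~S = ~F = T
R -> ~S = T -> T = T
~P = ~T = F
(R -> ~S) & ~P = T & F = F
So #1 is false.

#2: Parsed as ~(~Q <-> ~R) <-> ~S

~Q = ~T = F
~R = ~T = F
~Q <-> ~R = F <-> F = T
~(~Q <-> ~R) = ~T = F
~S = ~F = T
~(~Q <-> ~R) <-> ~S = F <-> T = F
Hence #2 is false.

Count: 0.

0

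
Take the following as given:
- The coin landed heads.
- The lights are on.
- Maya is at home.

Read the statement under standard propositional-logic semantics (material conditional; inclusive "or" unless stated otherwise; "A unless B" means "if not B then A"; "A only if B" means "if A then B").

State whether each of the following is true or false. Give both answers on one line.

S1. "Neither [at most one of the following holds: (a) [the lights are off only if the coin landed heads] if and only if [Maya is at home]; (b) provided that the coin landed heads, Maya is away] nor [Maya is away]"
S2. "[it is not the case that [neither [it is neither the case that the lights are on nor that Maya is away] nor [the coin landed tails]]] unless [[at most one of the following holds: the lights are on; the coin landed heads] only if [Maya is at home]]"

Let Q = "the lights are on" (T), P = "the coin landed heads" (T), R = "Maya is at home" (T).

S1: This is (((¬Q → P) ↔ R) ↑ (P → ¬R)) ↓ ¬R.

¬Q = ¬T = F
¬Q → P = F → T = T
(¬Q → P) ↔ R = T ↔ T = T
¬R = ¬T = F
P → ¬R = T → F = F
((¬Q → P) ↔ R) ↑ (P → ¬R) = T ↑ F = T
¬R = ¬T = F
(((¬Q → P) ↔ R) ↑ (P → ¬R)) ↓ ¬R = T ↓ F = F
Hence S1 is false.

S2: Parsed as ¬((Q ↓ ¬R) ↓ ¬P) ∨ ((Q ↑ P) → R)

¬R = ¬T = F
Q ↓ ¬R = T ↓ F = F
¬P = ¬T = F
(Q ↓ ¬R) ↓ ¬P = F ↓ F = T
¬((Q ↓ ¬R) ↓ ¬P) = ¬T = F
Q ↑ P = T ↑ T = F
(Q ↑ P) → R = F → T = T
¬((Q ↓ ¬R) ↓ ¬P) ∨ ((Q ↑ P) → R) = F ∨ T = T
Thus S2 is true.

S1 F, S2 T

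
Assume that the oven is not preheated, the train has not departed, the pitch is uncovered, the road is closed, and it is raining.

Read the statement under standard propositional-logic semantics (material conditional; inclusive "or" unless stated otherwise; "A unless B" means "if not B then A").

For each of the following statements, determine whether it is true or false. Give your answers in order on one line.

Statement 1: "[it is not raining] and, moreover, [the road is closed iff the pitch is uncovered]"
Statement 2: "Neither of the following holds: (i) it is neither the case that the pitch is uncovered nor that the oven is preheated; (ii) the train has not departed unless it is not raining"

Let U = "it is raining" (True), S = "the road is closed" (True), R = "the pitch is covered" (False), P = "the oven is preheated" (False), Q = "the train has departed" (False).

Statement 1: Parsed as not U and (S iff not R)

not U = not True = False
not R = not False = True
S iff not R = True iff True = True
not U and (S iff not R) = False and True = False
Hence Statement 1 is false.

Statement 2: Parsed as (not R nor P) nor (not Q or not U)

not R = not False = True
not R nor P = True nor False = False
not Q = not False = True
not U = not True = False
not Q or not U = True or False = True
(not R nor P) nor (not Q or not U) = False nor True = False
Hence Statement 2 is false.

Statement 1 F, Statement 2 F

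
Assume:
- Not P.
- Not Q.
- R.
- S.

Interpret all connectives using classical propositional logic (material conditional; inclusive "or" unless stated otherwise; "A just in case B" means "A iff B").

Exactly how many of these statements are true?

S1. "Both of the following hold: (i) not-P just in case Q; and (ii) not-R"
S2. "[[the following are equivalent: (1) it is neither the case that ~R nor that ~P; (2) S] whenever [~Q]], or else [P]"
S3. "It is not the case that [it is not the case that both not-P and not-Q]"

1

S1: In symbols: (not P iff Q) and not R

not P = not False = True
not P iff Q = True iff False = False
not R = not True = False
(not P iff Q) and not R = False and False = False
Thus S1 is false.

S2: Formalization: (not Q -> ((not R nor not P) iff S)) or P

not Q = not False = True
not R = not True = False
not P = not False = True
not R nor not P = False nor True = False
(not R nor not P) iff S = False iff True = False
not Q -> ((not R nor not P) iff S) = True -> False = False
(not Q -> ((not R nor not P) iff S)) or P = False or False = False
So S2 is false.

S3: In symbols: not (not P nand not Q)

not P = not False = True
not Q = not False = True
not P nand not Q = True nand True = False
not (not P nand not Q) = not False = True
Hence S3 is true.

1 of the 3 statements is true (S3).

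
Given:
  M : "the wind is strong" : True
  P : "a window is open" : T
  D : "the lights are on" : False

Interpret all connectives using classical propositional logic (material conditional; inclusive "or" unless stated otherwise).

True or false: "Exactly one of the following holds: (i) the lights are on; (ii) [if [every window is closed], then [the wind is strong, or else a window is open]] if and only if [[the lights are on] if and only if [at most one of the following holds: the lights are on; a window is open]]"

Values: D=F, P=T, M=T.
In symbols: D xor ((~P -> (M | P)) <-> (D <-> (D nand P)))

~P = ~T = F
M | P = T | T = T
~P -> (M | P) = F -> T = T
D nand P = F nand T = T
D <-> (D nand P) = F <-> T = F
(~P -> (M | P)) <-> (D <-> (D nand P)) = T <-> F = F
D xor ((~P -> (M | P)) <-> (D <-> (D nand P))) = F xor F = F

The statement is false.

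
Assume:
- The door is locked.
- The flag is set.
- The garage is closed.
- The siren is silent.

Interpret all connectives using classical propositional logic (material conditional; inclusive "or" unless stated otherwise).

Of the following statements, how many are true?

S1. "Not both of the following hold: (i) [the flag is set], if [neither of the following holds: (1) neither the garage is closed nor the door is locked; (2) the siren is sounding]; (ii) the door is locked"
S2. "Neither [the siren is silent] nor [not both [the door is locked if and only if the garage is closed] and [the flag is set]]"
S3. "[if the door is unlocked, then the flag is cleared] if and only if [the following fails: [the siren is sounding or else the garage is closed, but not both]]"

Let R = "the garage is closed" (T), P = "the door is locked" (T), S = "the siren is sounding" (F), Q = "the flag is set" (T).

S1: Formalization: (((R nor P) nor S) -> Q) nand P

R nor P = T nor T = F
(R nor P) nor S = F nor F = T
((R nor P) nor S) -> Q = T -> T = T
(((R nor P) nor S) -> Q) nand P = T nand T = F
Hence S1 is false.

S2: Formalization: ~S nor ((P <-> R) nand Q)

~S = ~F = T
P <-> R = T <-> T = T
(P <-> R) nand Q = T nand T = F
~S nor ((P <-> R) nand Q) = T nor F = F
Hence S2 is false.

S3: This is (~P -> ~Q) <-> ~(S xor R).

~P = ~T = F
~Q = ~T = F
~P -> ~Q = F -> F = T
S xor R = F xor T = T
~(S xor R) = ~T = F
(~P -> ~Q) <-> ~(S xor R) = T <-> F = F
Hence S3 is false.

True statements: 0 (none).

0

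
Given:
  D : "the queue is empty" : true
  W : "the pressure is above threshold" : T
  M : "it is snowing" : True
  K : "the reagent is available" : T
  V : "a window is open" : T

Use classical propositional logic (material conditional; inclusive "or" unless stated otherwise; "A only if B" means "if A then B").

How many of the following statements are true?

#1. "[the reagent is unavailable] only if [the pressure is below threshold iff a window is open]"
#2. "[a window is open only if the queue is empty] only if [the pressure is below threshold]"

1

#1: In symbols: ¬K → (¬W ↔ V)

¬K = ¬T = F
¬W = ¬T = F
¬W ↔ V = F ↔ T = F
¬K → (¬W ↔ V) = F → F = T
Thus #1 is true.

#2: Parsed as (V → D) → ¬W

V → D = T → T = T
¬W = ¬T = F
(V → D) → ¬W = T → F = F
Thus #2 is false.

1 of the 2 statements is true.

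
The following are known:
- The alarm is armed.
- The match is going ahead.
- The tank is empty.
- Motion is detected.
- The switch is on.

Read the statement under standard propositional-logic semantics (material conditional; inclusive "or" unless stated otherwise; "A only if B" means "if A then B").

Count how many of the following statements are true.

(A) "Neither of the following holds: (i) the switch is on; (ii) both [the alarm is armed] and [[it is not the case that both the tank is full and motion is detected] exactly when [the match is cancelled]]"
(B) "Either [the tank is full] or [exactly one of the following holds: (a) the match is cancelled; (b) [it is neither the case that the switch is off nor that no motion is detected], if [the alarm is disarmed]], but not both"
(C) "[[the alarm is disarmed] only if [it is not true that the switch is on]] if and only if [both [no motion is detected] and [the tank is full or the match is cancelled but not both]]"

1

Let P = "the switch is on" (True), U = "the alarm is armed" (True), V = "the tank is full" (False), M = "motion is detected" (True), N = "the match is cancelled" (False).

(A): In symbols: P nor (U and ((V nand M) iff N))

V nand M = False nand True = True
(V nand M) iff N = True iff False = False
U and ((V nand M) iff N) = True and False = False
P nor (U and ((V nand M) iff N)) = True nor False = False
Hence (A) is false.

(B): Parsed as V xor (N xor (not U -> (not P nor not M)))

not U = not True = False
not P = not True = False
not M = not True = False
not P nor not M = False nor False = True
not U -> (not P nor not M) = False -> True = True
N xor (not U -> (not P nor not M)) = False xor True = True
V xor (N xor (not U -> (not P nor not M))) = False xor True = True
So (B) is true.

(C): This is (not U -> not P) iff (not M and (V xor N)).

not U = not True = False
not P = not True = False
not U -> not P = False -> False = True
not M = not True = False
V xor N = False xor False = False
not M and (V xor N) = False and False = False
(not U -> not P) iff (not M and (V xor N)) = True iff False = False
So (C) is false.

Count: 1.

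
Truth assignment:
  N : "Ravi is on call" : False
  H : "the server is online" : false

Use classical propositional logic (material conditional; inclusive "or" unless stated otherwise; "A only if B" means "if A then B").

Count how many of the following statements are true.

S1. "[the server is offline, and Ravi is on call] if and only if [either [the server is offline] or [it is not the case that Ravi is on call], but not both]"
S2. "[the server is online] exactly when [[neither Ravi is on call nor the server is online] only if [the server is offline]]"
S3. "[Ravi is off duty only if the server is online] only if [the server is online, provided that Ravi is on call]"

2

S1: Parsed as (not H and N) iff (not H xor not N)

not H = not False = True
not H and N = True and False = False
not H = not False = True
not N = not False = True
not H xor not N = True xor True = False
(not H and N) iff (not H xor not N) = False iff False = True
So S1 is true.

S2: In symbols: H iff ((N nor H) -> not H)

N nor H = False nor False = True
not H = not False = True
(N nor H) -> not H = True -> True = True
H iff ((N nor H) -> not H) = False iff True = False
So S2 is false.

S3: Parsed as (not N -> H) -> (N -> H)

not N = not False = True
not N -> H = True -> False = False
N -> H = False -> False = True
(not N -> H) -> (N -> H) = False -> True = True
So S3 is true.

2 of the 3 statements are true (S1, S3).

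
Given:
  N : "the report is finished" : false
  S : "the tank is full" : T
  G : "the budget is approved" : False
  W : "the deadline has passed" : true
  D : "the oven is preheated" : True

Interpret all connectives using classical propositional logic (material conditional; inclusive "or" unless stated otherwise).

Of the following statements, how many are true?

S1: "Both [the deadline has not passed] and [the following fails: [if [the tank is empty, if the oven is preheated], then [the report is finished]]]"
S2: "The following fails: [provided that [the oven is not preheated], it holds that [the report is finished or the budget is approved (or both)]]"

S1: Formalization: ~W & ~((D -> ~S) -> N)

~W = ~T = F
~S = ~T = F
D -> ~S = T -> F = F
(D -> ~S) -> N = F -> F = T
~((D -> ~S) -> N) = ~T = F
~W & ~((D -> ~S) -> N) = F & F = F
Thus S1 is false.

S2: Formalization: ~(~D -> (N | G))

~D = ~T = F
N | G = F | F = F
~D -> (N | G) = F -> F = T
~(~D -> (N | G)) = ~T = F
So S2 is false.

Count: 0.

0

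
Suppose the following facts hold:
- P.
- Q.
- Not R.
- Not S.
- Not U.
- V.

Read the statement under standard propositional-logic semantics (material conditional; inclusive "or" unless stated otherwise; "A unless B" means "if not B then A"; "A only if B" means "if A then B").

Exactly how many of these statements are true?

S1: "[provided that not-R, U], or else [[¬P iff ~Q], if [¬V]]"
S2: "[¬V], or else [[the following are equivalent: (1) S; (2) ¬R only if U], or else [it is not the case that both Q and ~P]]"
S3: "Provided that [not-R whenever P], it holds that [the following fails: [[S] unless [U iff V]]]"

3

S1: In symbols: (¬R → U) ∨ (¬V → (¬P ↔ ¬Q))

¬R = ¬F = T
¬R → U = T → F = F
¬V = ¬T = F
¬P = ¬T = F
¬Q = ¬T = F
¬P ↔ ¬Q = F ↔ F = T
¬V → (¬P ↔ ¬Q) = F → T = T
(¬R → U) ∨ (¬V → (¬P ↔ ¬Q)) = F ∨ T = T
Hence S1 is true.

S2: This is ¬V ∨ ((S ↔ (¬R → U)) ∨ (Q ↑ ¬P)).

¬V = ¬T = F
¬R = ¬F = T
¬R → U = T → F = F
S ↔ (¬R → U) = F ↔ F = T
¬P = ¬T = F
Q ↑ ¬P = T ↑ F = T
(S ↔ (¬R → U)) ∨ (Q ↑ ¬P) = T ∨ T = T
¬V ∨ ((S ↔ (¬R → U)) ∨ (Q ↑ ¬P)) = F ∨ T = T
So S2 is true.

S3: This is (P → ¬R) → ¬(S ∨ (U ↔ V)).

¬R = ¬F = T
P → ¬R = T → T = T
U ↔ V = F ↔ T = F
S ∨ (U ↔ V) = F ∨ F = F
¬(S ∨ (U ↔ V)) = ¬F = T
(P → ¬R) → ¬(S ∨ (U ↔ V)) = T → T = T
Hence S3 is true.

True statements: 3.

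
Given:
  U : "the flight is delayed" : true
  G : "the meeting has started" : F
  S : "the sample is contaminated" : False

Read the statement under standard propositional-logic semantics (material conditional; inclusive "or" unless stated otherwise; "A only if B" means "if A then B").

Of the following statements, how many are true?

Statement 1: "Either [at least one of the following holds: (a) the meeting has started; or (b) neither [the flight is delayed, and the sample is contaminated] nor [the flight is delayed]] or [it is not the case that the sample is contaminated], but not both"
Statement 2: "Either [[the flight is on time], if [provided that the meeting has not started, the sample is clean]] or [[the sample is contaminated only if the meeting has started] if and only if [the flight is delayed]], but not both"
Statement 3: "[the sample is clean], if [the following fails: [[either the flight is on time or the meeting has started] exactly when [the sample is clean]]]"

Statement 1: In symbols: (G or ((U and S) nor U)) xor not S

U and S = True and False = False
(U and S) nor U = False nor True = False
G or ((U and S) nor U) = False or False = False
not S = not False = True
(G or ((U and S) nor U)) xor not S = False xor True = True
So Statement 1 is true.

Statement 2: This is ((not G -> not S) -> not U) xor ((S -> G) iff U).

not G = not False = True
not S = not False = True
not G -> not S = True -> True = True
not U = not True = False
(not G -> not S) -> not U = True -> False = False
S -> G = False -> False = True
(S -> G) iff U = True iff True = True
((not G -> not S) -> not U) xor ((S -> G) iff U) = False xor True = True
So Statement 2 is true.

Statement 3: Formalization: not ((not U or G) iff not S) -> not S

not U = not True = False
not U or G = False or False = False
not S = not False = True
(not U or G) iff not S = False iff True = False
not ((not U or G) iff not S) = not False = True
not S = not False = True
not ((not U or G) iff not S) -> not S = True -> True = True
Hence Statement 3 is true.

Count: 3.

3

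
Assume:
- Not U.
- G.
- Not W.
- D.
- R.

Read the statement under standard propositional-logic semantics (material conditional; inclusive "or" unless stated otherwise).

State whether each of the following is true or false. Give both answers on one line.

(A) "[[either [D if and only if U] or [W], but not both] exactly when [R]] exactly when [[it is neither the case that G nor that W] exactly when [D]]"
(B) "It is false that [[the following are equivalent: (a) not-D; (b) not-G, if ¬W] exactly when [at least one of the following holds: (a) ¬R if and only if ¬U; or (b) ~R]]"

(A) True; (B) True

(A): Parsed as (((D iff U) xor W) iff R) iff ((G nor W) iff D)

D iff U = True iff False = False
(D iff U) xor W = False xor False = False
((D iff U) xor W) iff R = False iff True = False
G nor W = True nor False = False
(G nor W) iff D = False iff True = False
(((D iff U) xor W) iff R) iff ((G nor W) iff D) = False iff False = True
Thus (A) is true.

(B): This is not ((not D iff (not W -> not G)) iff ((not R iff not U) or not R)).

not D = not True = False
not W = not False = True
not G = not True = False
not W -> not G = True -> False = False
not D iff (not W -> not G) = False iff False = True
not R = not True = False
not U = not False = True
not R iff not U = False iff True = False
not R = not True = False
(not R iff not U) or not R = False or False = False
(not D iff (not W -> not G)) iff ((not R iff not U) or not R) = True iff False = False
not ((not D iff (not W -> not G)) iff ((not R iff not U) or not R)) = not False = True
Hence (B) is true.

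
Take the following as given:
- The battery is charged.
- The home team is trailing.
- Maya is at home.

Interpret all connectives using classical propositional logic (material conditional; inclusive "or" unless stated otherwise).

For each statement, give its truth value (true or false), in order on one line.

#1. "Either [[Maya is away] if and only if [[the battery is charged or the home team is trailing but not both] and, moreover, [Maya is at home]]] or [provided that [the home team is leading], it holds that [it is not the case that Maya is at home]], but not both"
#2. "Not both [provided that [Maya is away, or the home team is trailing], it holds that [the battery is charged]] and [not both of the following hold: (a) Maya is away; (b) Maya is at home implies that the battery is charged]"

#1 False / #2 False

Let R = "Maya is at home" (T), P = "the battery is charged" (T), Q = "the home team is leading" (F).

#1: In symbols: (¬R ↔ ((P ⊕ ¬Q) ∧ R)) ⊕ (Q → ¬R)

¬R = ¬T = F
¬Q = ¬F = T
P ⊕ ¬Q = T ⊕ T = F
(P ⊕ ¬Q) ∧ R = F ∧ T = F
¬R ↔ ((P ⊕ ¬Q) ∧ R) = F ↔ F = T
¬R = ¬T = F
Q → ¬R = F → F = T
(¬R ↔ ((P ⊕ ¬Q) ∧ R)) ⊕ (Q → ¬R) = T ⊕ T = F
Hence #1 is false.

#2: Formalization: ((¬R ∨ ¬Q) → P) ↑ (¬R ↑ (R → P))

¬R = ¬T = F
¬Q = ¬F = T
¬R ∨ ¬Q = F ∨ T = T
(¬R ∨ ¬Q) → P = T → T = T
¬R = ¬T = F
R → P = T → T = T
¬R ↑ (R → P) = F ↑ T = T
((¬R ∨ ¬Q) → P) ↑ (¬R ↑ (R → P)) = T ↑ T = F
Hence #2 is false.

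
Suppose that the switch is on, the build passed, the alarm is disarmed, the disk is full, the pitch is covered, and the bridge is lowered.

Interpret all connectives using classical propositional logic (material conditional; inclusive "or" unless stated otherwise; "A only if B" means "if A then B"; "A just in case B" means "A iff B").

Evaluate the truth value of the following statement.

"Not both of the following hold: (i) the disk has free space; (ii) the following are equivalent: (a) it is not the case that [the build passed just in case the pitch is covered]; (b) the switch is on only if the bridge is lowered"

The statement is true.

Let P = "the disk is full" (T), L = "the build passed" (T), G = "the pitch is covered" (T), H = "the switch is on" (T), W = "the bridge is raised" (F).
In symbols: ¬P ↑ (¬(L ↔ G) ↔ (H → ¬W))

¬P = ¬T = F
L ↔ G = T ↔ T = T
¬(L ↔ G) = ¬T = F
¬W = ¬F = T
H → ¬W = T → T = T
¬(L ↔ G) ↔ (H → ¬W) = F ↔ T = F
¬P ↑ (¬(L ↔ G) ↔ (H → ¬W)) = F ↑ F = T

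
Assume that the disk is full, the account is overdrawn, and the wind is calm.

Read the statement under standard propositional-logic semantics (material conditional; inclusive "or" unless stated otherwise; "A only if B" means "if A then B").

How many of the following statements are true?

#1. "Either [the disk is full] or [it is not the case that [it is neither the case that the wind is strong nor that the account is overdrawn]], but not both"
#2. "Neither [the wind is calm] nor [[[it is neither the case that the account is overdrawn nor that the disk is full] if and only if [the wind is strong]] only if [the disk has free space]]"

0

Let P = "the disk is full" (True), R = "the wind is strong" (False), Q = "the account is overdrawn" (True).

#1: In symbols: P xor not (R nor Q)

R nor Q = False nor True = False
not (R nor Q) = not False = True
P xor not (R nor Q) = True xor True = False
So #1 is false.

#2: Formalization: not R nor (((Q nor P) iff R) -> not P)

not R = not False = True
Q nor P = True nor True = False
(Q nor P) iff R = False iff False = True
not P = not True = False
((Q nor P) iff R) -> not P = True -> False = False
not R nor (((Q nor P) iff R) -> not P) = True nor False = False
So #2 is false.

0 of the 2 statements are true (none).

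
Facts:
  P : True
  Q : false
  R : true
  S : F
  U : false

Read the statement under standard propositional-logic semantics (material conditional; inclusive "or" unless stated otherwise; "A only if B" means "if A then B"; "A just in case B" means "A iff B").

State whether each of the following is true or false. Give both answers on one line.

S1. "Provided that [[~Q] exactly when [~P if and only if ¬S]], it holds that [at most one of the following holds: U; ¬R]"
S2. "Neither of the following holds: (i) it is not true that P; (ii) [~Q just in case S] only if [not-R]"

S1 true, S2 false

S1: Parsed as (~Q <-> (~P <-> ~S)) -> (U nand ~R)

~Q = ~F = T
~P = ~T = F
~S = ~F = T
~P <-> ~S = F <-> T = F
~Q <-> (~P <-> ~S) = T <-> F = F
~R = ~T = F
U nand ~R = F nand F = T
(~Q <-> (~P <-> ~S)) -> (U nand ~R) = F -> T = T
Thus S1 is true.

S2: Formalization: ~P nor ((~Q <-> S) -> ~R)

~P = ~T = F
~Q = ~F = T
~Q <-> S = T <-> F = F
~R = ~T = F
(~Q <-> S) -> ~R = F -> F = T
~P nor ((~Q <-> S) -> ~R) = F nor T = F
Hence S2 is false.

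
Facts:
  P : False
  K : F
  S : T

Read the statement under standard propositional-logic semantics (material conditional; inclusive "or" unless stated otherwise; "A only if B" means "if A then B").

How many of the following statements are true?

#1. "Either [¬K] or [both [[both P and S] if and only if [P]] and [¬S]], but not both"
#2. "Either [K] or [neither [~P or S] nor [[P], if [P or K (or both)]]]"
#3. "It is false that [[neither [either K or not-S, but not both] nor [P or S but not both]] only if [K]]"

#1: This is ¬K ⊕ (((P ∧ S) ↔ P) ∧ ¬S).

¬K = ¬F = T
P ∧ S = F ∧ T = F
(P ∧ S) ↔ P = F ↔ F = T
¬S = ¬T = F
((P ∧ S) ↔ P) ∧ ¬S = T ∧ F = F
¬K ⊕ (((P ∧ S) ↔ P) ∧ ¬S) = T ⊕ F = T
Thus #1 is true.

#2: Formalization: K ∨ ((¬P ∨ S) ↓ ((P ∨ K) → P))

¬P = ¬F = T
¬P ∨ S = T ∨ T = T
P ∨ K = F ∨ F = F
(P ∨ K) → P = F → F = T
(¬P ∨ S) ↓ ((P ∨ K) → P) = T ↓ T = F
K ∨ ((¬P ∨ S) ↓ ((P ∨ K) → P)) = F ∨ F = F
Thus #2 is false.

#3: In symbols: ¬(((K ⊕ ¬S) ↓ (P ⊕ S)) → K)

¬S = ¬T = F
K ⊕ ¬S = F ⊕ F = F
P ⊕ S = F ⊕ T = T
(K ⊕ ¬S) ↓ (P ⊕ S) = F ↓ T = F
((K ⊕ ¬S) ↓ (P ⊕ S)) → K = F → F = T
¬(((K ⊕ ¬S) ↓ (P ⊕ S)) → K) = ¬T = F
So #3 is false.

Count: 1.

1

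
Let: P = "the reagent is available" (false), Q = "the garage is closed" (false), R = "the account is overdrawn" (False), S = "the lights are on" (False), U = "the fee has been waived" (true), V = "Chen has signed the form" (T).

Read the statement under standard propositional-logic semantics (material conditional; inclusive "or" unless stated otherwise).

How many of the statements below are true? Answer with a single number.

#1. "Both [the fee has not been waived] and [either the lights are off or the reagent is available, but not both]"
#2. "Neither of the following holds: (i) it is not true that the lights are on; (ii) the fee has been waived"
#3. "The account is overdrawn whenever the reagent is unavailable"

0

#1: Formalization: ~U & (~S xor P)

~U = ~T = F
~S = ~F = T
~S xor P = T xor F = T
~U & (~S xor P) = F & T = F
Hence #1 is false.

#2: This is ~S nor U.

~S = ~F = T
~S nor U = T nor T = F
Thus #2 is false.

#3: Formalization: ~P -> R

~P = ~F = T
~P -> R = T -> F = F
So #3 is false.

True statements: 0 (none).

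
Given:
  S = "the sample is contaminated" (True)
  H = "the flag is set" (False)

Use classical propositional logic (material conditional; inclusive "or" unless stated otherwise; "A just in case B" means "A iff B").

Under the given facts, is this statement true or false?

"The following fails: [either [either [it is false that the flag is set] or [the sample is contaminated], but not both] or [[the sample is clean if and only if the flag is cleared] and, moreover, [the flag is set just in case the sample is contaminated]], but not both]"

Values: H=F, S=T.
Formalization: ¬((¬H ⊕ S) ⊕ ((¬S ↔ ¬H) ∧ (H ↔ S)))

¬H = ¬F = T
¬H ⊕ S = T ⊕ T = F
¬S = ¬T = F
¬H = ¬F = T
¬S ↔ ¬H = F ↔ T = F
H ↔ S = F ↔ T = F
(¬S ↔ ¬H) ∧ (H ↔ S) = F ∧ F = F
(¬H ⊕ S) ⊕ ((¬S ↔ ¬H) ∧ (H ↔ S)) = F ⊕ F = F
¬((¬H ⊕ S) ⊕ ((¬S ↔ ¬H) ∧ (H ↔ S))) = ¬F = T

true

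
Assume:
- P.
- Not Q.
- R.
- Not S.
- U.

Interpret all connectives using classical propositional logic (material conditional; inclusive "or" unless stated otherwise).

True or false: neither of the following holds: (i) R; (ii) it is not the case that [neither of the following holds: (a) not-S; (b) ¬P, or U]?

False.

In symbols: R nor ~(~S nor (~P | U))

~S = ~F = T
~P = ~T = F
~P | U = F | T = T
~S nor (~P | U) = T nor T = F
~(~S nor (~P | U)) = ~F = T
R nor ~(~S nor (~P | U)) = T nor T = F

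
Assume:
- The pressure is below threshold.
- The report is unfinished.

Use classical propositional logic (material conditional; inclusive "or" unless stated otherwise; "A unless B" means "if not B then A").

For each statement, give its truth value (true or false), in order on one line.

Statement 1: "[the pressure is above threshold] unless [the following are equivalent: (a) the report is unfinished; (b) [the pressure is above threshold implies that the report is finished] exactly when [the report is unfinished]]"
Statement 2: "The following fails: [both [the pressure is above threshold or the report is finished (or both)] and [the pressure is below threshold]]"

Statement 1 T, Statement 2 T

Let P = "the pressure is above threshold" (F), Q = "the report is finished" (F).

Statement 1: Formalization: P ∨ (¬Q ↔ ((P → Q) ↔ ¬Q))

¬Q = ¬F = T
P → Q = F → F = T
¬Q = ¬F = T
(P → Q) ↔ ¬Q = T ↔ T = T
¬Q ↔ ((P → Q) ↔ ¬Q) = T ↔ T = T
P ∨ (¬Q ↔ ((P → Q) ↔ ¬Q)) = F ∨ T = T
Hence Statement 1 is true.

Statement 2: This is ¬((P ∨ Q) ∧ ¬P).

P ∨ Q = F ∨ F = F
¬P = ¬F = T
(P ∨ Q) ∧ ¬P = F ∧ T = F
¬((P ∨ Q) ∧ ¬P) = ¬F = T
Thus Statement 2 is true.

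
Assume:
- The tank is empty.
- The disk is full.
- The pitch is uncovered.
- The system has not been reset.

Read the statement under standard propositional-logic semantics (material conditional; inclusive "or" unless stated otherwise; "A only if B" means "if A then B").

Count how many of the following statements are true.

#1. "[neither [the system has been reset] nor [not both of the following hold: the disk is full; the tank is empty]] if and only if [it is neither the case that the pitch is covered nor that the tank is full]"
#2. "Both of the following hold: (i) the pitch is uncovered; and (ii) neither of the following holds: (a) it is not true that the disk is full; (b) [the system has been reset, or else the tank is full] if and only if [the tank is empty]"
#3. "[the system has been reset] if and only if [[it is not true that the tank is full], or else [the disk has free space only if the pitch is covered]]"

2

Let G = "the system has been reset" (False), R = "the disk is full" (True), D = "the tank is full" (False), L = "the pitch is covered" (False).

#1: In symbols: (G nor (R nand not D)) iff (L nor D)

not D = not False = True
R nand not D = True nand True = False
G nor (R nand not D) = False nor False = True
L nor D = False nor False = True
(G nor (R nand not D)) iff (L nor D) = True iff True = True
Hence #1 is true.

#2: Parsed as not L and (not R nor ((G or D) iff not D))

not L = not False = True
not R = not True = False
G or D = False or False = False
not D = not False = True
(G or D) iff not D = False iff True = False
not R nor ((G or D) iff not D) = False nor False = True
not L and (not R nor ((G or D) iff not D)) = True and True = True
Hence #2 is true.

#3: Formalization: G iff (not D or (not R -> L))

not D = not False = True
not R = not True = False
not R -> L = False -> False = True
not D or (not R -> L) = True or True = True
G iff (not D or (not R -> L)) = False iff True = False
So #3 is false.

Count: 2.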